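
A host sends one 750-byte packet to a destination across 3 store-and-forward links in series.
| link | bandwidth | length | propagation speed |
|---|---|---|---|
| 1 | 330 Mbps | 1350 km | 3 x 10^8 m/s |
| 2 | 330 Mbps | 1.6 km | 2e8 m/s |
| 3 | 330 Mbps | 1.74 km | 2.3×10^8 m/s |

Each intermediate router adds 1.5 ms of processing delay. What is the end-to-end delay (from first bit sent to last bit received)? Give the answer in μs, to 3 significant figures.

L = 750 × 8 = 6000 bits.
Transmission delay per hop = L/R = 6000/330000000 = 18.1818 μs; 3 hops → 54.5455 μs.
Propagation delays (d/s per hop): 4500, 8, 7.56522 μs; sum = 4515.57 μs.
Processing at 2 router(s): 2 × 1.5 ms = 3000 μs.
End-to-end = 7570 μs.

7570 μs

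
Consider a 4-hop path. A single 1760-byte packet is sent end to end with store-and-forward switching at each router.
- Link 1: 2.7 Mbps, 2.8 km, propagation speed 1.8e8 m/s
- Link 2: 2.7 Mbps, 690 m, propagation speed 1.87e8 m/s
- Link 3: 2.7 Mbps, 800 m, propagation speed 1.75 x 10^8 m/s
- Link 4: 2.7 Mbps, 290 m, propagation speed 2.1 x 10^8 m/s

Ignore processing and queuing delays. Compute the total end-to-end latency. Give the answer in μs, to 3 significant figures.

20900 μs

L = 1760 × 8 = 14080 bits.
Transmission delay per hop = L/R = 14080/2700000 = 5214.81 μs; 4 hops → 20859.3 μs.
Propagation delays (d/s per hop): 15.5556, 3.68984, 4.57143, 1.38095 μs; sum = 25.1978 μs.
End-to-end = 20900 μs.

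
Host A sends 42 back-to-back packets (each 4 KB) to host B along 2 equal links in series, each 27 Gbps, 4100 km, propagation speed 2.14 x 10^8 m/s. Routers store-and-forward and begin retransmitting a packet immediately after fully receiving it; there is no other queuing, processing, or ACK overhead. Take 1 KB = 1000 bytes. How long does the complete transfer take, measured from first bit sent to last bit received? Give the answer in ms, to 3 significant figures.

Per-hop transmission t_tx = L/R = 32000/27000000000 = 0.00118519 ms.
Per-hop propagation t_prop = 4100000/214000000 = 19.1589 ms.
Pipeline fill: first packet needs 2·t_tx to clear all hops; remaining 41 packets each add one t_tx.
Total = (2+42-1)·t_tx + 2·t_prop = 43·0.00118519 + 2·19.1589 = 38.4 ms.

38.4 ms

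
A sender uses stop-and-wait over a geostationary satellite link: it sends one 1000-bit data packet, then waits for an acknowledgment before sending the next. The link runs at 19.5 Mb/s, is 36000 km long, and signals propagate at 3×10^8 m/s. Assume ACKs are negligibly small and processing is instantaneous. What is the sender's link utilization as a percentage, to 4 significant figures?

0.02136 %

t_tx = L/R = 1000/19500000 = 5.12821e-05 s.
t_prop = 36000000/300000000 = 0.12 s; RTT = 0.24 s.
Cycle = t_tx + RTT = 0.240051 s.
Utilization = t_tx / cycle = 5.12821e-05/0.240051 = 0.02136 %.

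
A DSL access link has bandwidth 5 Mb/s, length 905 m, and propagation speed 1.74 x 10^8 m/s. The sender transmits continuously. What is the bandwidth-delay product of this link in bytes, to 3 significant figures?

Propagation delay = 905 / 174000000 = 5.20115e-06 s.
BDP = R × t_prop = 5000000 × 5.20115e-06 = 26.0057 bits.
In bytes: 26.0057/8 = 3.25 bytes.

3.25 bytes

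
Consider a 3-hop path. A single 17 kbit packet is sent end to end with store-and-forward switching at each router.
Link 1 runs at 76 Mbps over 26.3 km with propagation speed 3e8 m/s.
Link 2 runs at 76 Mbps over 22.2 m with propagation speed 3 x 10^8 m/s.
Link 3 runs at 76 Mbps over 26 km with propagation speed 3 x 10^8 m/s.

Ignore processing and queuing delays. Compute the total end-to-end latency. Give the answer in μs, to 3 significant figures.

845 μs

L = 17000 bits.
Transmission delay per hop = L/R = 17000/76000000 = 223.684 μs; 3 hops → 671.053 μs.
Propagation delays (d/s per hop): 87.6667, 0.074, 86.6667 μs; sum = 174.407 μs.
End-to-end = 845 μs.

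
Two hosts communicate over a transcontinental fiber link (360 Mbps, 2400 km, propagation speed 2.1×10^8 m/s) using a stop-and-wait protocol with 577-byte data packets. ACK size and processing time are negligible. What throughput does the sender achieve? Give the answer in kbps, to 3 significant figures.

t_tx = L/R = 4616/360000000 = 1.28222e-05 s.
t_prop = 2400000/210000000 = 0.0114286 s; RTT = 0.0228571 s.
Cycle = t_tx + RTT = 0.02287 s.
Throughput = L / cycle = 4616 / 0.02287 = 202 kbps.

202 kbps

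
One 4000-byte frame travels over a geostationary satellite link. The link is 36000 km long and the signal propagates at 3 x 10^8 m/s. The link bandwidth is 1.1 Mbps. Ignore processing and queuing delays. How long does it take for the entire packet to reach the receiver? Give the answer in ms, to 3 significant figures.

L = 4000 × 8 = 32000 bits.
Transmission delay = L/R = 32000 / 1100000 = 29.0909 ms.
Propagation delay = d/s = 36000000 m / 300000000 m/s = 120 ms.
Total = 149 ms.

149 ms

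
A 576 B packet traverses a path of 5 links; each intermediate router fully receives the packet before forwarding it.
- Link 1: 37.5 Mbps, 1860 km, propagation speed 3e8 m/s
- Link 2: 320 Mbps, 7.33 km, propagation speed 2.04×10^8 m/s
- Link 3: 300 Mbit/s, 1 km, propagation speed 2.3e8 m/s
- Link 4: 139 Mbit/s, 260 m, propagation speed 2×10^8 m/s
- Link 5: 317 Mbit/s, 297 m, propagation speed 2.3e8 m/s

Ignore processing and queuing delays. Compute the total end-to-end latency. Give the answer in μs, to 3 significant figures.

6440 μs

L = 576 × 8 = 4608 bits.
Transmission delays (L/R per hop): 122.88, 14.4, 15.36, 33.1511, 14.5363 μs; sum = 200.327 μs.
Propagation delays (d/s per hop): 6200, 35.9314, 4.34783, 1.3, 1.2913 μs; sum = 6242.87 μs.
End-to-end = 6440 μs.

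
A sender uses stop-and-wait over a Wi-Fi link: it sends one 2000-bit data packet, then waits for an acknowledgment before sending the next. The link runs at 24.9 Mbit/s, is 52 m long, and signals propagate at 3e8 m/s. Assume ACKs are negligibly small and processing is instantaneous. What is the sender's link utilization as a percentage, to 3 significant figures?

t_tx = L/R = 2000/24900000 = 8.03213e-05 s.
t_prop = 52/300000000 = 1.73333e-07 s; RTT = 3.46667e-07 s.
Cycle = t_tx + RTT = 8.0668e-05 s.
Utilization = t_tx / cycle = 8.03213e-05/8.0668e-05 = 99.6 %.

99.6 %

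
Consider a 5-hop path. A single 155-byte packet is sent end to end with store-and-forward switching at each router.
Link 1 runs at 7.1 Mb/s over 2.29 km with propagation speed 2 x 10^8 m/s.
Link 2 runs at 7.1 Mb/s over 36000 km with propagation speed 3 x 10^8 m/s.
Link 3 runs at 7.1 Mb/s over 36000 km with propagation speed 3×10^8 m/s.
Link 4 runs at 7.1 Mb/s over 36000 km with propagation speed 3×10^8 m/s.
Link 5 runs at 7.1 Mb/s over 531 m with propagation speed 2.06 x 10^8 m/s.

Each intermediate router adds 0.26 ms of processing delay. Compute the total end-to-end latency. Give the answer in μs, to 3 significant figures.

L = 155 × 8 = 1240 bits.
Transmission delay per hop = L/R = 1240/7100000 = 174.648 μs; 5 hops → 873.239 μs.
Propagation delays (d/s per hop): 11.45, 120000, 120000, 120000, 2.57767 μs; sum = 360014 μs.
Processing at 4 router(s): 4 × 0.26 ms = 1040 μs.
End-to-end = 362000 μs.

362000 μs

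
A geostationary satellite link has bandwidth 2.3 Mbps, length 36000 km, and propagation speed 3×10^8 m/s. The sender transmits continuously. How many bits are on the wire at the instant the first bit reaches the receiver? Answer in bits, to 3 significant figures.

276000 bits

Propagation delay = 36000000 / 300000000 = 0.12 s.
BDP = R × t_prop = 2300000 × 0.12 = 276000 bits.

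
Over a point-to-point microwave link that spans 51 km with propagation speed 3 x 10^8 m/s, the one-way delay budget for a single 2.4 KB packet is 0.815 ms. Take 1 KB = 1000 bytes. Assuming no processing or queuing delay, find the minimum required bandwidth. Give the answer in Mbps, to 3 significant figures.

29.8 Mbps

L = 19200 bits.
Propagation delay = 51000 / 300000000 = 0.17 ms.
Transmission budget = 0.815 − 0.17 = 0.645 ms.
R ≥ L / t_tx = 19200 bits / 0.000645 s = 29.8 Mbps.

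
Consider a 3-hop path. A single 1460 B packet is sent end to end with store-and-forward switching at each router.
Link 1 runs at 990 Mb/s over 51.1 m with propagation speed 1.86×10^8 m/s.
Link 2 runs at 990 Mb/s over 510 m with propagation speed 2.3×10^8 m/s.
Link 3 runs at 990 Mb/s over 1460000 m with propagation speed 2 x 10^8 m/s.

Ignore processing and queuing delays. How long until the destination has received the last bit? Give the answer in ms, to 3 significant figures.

7.34 ms

L = 1460 × 8 = 11680 bits.
Transmission delay per hop = L/R = 11680/990000000 = 0.011798 ms; 3 hops → 0.0353939 ms.
Propagation delays (d/s per hop): 0.000274731, 0.00221739, 7.3 ms; sum = 7.30249 ms.
End-to-end = 7.34 ms.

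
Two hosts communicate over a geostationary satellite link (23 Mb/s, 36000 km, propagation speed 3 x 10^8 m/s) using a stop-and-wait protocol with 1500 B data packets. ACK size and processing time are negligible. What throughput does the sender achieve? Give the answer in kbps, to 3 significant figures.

t_tx = L/R = 12000/23000000 = 0.000521739 s.
t_prop = 36000000/300000000 = 0.12 s; RTT = 0.24 s.
Cycle = t_tx + RTT = 0.240522 s.
Throughput = L / cycle = 12000 / 0.240522 = 49.9 kbps.

49.9 kbps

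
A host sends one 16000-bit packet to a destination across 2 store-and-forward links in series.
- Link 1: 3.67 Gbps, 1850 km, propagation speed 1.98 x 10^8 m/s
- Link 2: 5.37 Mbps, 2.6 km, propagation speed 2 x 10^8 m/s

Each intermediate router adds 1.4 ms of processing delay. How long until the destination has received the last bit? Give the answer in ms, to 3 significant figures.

13.7 ms

Transmission delays (L/R per hop): 0.00435967, 2.97952 ms; sum = 2.98388 ms.
Propagation delays (d/s per hop): 9.34343, 0.013 ms; sum = 9.35643 ms.
Processing at 1 router(s): 1 × 1.4 ms = 1.4 ms.
End-to-end = 13.7 ms.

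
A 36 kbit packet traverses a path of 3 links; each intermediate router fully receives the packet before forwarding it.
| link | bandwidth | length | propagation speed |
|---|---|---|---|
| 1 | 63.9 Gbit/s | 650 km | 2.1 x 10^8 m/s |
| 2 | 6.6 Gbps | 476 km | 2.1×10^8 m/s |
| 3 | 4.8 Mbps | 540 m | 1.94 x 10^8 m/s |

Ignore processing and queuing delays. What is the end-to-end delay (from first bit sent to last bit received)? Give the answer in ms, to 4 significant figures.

L = 36000 bits.
Transmission delays (L/R per hop): 0.00056338, 0.00545455, 7.5 ms; sum = 7.50602 ms.
Propagation delays (d/s per hop): 3.09524, 2.26667, 0.00278351 ms; sum = 5.36469 ms.
End-to-end = 12.87 ms.

12.87 ms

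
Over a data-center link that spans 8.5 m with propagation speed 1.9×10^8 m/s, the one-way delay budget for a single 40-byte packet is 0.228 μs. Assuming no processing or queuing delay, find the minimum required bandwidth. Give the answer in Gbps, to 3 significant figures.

L = 320 bits.
Propagation delay = 8.5 / 190000000 = 0.0447368 μs.
Transmission budget = 0.228 − 0.0447368 = 0.183263 μs.
R ≥ L / t_tx = 320 bits / 1.83263e-07 s = 1.75 Gbps.

1.75 Gbps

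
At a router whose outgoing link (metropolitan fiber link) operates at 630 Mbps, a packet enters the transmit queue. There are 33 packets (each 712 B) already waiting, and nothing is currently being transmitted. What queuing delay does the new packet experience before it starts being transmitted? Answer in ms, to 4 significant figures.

0.2984 ms

Each queued packet: L/R = 5696/630000000 = 0.00904127 ms.
33 queued → 0.298362 ms.
Queuing delay = 0.2984 ms.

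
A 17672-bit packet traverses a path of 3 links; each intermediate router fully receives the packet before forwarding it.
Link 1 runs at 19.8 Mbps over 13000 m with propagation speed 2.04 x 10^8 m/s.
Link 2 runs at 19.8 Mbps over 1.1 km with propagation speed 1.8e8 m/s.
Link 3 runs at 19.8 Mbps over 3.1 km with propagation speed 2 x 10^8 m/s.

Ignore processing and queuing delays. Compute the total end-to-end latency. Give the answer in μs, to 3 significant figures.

2760 μs

Transmission delay per hop = L/R = 17672/19800000 = 892.525 μs; 3 hops → 2677.58 μs.
Propagation delays (d/s per hop): 63.7255, 6.11111, 15.5 μs; sum = 85.3366 μs.
End-to-end = 2760 μs.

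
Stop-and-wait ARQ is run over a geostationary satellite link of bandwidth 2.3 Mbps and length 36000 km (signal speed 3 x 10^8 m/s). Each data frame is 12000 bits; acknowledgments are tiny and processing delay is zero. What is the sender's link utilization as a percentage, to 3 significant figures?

2.13 %

t_tx = L/R = 12000/2300000 = 0.00521739 s.
t_prop = 36000000/300000000 = 0.12 s; RTT = 0.24 s.
Cycle = t_tx + RTT = 0.245217 s.
Utilization = t_tx / cycle = 0.00521739/0.245217 = 2.13 %.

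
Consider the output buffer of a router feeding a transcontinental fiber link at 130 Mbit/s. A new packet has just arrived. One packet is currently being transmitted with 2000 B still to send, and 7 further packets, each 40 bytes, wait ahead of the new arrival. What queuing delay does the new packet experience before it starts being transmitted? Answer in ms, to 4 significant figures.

Each queued packet: L/R = 320/130000000 = 0.00246154 ms.
7 queued → 0.0172308 ms.
Plus remaining 16000 bits of current packet: 0.123077 ms.
Queuing delay = 0.1403 ms.

0.1403 ms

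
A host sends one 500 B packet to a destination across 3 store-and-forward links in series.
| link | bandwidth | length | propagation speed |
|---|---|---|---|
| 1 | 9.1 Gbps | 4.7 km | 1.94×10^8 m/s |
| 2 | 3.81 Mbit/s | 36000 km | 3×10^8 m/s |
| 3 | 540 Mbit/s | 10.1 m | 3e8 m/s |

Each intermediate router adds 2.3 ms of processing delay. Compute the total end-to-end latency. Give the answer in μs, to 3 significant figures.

L = 500 × 8 = 4000 bits.
Transmission delays (L/R per hop): 0.43956, 1049.87, 7.40741 μs; sum = 1057.72 μs.
Propagation delays (d/s per hop): 24.2268, 120000, 0.0336667 μs; sum = 120024 μs.
Processing at 2 router(s): 2 × 2.3 ms = 4600 μs.
End-to-end = 126000 μs.

126000 μs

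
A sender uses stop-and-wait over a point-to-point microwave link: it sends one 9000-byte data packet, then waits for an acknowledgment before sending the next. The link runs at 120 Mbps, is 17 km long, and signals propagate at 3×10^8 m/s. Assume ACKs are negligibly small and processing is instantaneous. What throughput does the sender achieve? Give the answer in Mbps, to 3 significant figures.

101 Mbps

t_tx = L/R = 72000/120000000 = 0.0006 s.
t_prop = 17000/300000000 = 5.66667e-05 s; RTT = 0.000113333 s.
Cycle = t_tx + RTT = 0.000713333 s.
Throughput = L / cycle = 72000 / 0.000713333 = 101 Mbps.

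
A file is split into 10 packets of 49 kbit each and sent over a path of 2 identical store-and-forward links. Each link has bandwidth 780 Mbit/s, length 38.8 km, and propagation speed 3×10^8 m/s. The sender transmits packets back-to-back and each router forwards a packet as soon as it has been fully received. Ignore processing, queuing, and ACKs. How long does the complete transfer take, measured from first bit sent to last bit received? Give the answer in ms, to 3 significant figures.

Per-hop transmission t_tx = L/R = 49000/780000000 = 0.0628205 ms.
Per-hop propagation t_prop = 38800/300000000 = 0.129333 ms.
Pipeline fill: first packet needs 2·t_tx to clear all hops; remaining 9 packets each add one t_tx.
Total = (2+10-1)·t_tx + 2·t_prop = 11·0.0628205 + 2·0.129333 = 0.950 ms.

0.950 ms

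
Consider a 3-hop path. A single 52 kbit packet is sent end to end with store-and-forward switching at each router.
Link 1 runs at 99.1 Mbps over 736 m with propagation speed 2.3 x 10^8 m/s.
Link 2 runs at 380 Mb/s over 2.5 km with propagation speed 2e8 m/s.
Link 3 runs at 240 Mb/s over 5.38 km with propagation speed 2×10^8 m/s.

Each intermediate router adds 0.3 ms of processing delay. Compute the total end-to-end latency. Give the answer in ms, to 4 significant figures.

1.521 ms

L = 52000 bits.
Transmission delays (L/R per hop): 0.524723, 0.136842, 0.216667 ms; sum = 0.878231 ms.
Propagation delays (d/s per hop): 0.0032, 0.0125, 0.0269 ms; sum = 0.0426 ms.
Processing at 2 router(s): 2 × 0.3 ms = 0.6 ms.
End-to-end = 1.521 ms.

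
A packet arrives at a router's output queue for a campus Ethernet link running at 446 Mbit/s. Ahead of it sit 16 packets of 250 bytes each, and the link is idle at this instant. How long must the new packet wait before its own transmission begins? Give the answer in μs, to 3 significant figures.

Each queued packet: L/R = 2000/446000000 = 4.4843 μs.
16 queued → 71.7489 μs.
Queuing delay = 71.7 μs.

71.7 μs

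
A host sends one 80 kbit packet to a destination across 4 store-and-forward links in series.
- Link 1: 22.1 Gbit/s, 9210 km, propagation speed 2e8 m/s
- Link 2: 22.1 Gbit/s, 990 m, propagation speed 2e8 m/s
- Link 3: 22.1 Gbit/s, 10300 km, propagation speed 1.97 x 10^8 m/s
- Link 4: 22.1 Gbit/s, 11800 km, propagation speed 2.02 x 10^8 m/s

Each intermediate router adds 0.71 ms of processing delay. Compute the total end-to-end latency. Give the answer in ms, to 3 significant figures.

159 ms

L = 80000 bits.
Transmission delay per hop = L/R = 80000/22100000000 = 0.00361991 ms; 4 hops → 0.0144796 ms.
Propagation delays (d/s per hop): 46.05, 0.00495, 52.2843, 58.4158 ms; sum = 156.755 ms.
Processing at 3 router(s): 3 × 0.71 ms = 2.13 ms.
End-to-end = 159 ms.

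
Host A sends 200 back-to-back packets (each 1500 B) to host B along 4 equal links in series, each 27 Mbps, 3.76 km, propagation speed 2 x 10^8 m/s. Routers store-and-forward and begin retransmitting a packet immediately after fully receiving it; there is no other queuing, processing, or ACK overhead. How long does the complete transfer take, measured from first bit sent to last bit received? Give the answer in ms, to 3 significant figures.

90.3 ms

Per-hop transmission t_tx = L/R = 12000/27000000 = 0.444444 ms.
Per-hop propagation t_prop = 3760/200000000 = 0.0188 ms.
Pipeline fill: first packet needs 4·t_tx to clear all hops; remaining 199 packets each add one t_tx.
Total = (4+200-1)·t_tx + 4·t_prop = 203·0.444444 + 4·0.0188 = 90.3 ms.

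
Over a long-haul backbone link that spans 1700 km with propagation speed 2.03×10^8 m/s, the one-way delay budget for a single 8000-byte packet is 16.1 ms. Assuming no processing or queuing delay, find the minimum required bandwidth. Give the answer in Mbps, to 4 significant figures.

8.284 Mbps

L = 64000 bits.
Propagation delay = 1700000 / 2.03e+08 = 8.37438 ms.
Transmission budget = 16.1 − 8.37438 = 7.72562 ms.
R ≥ L / t_tx = 64000 bits / 0.00772562 s = 8.284 Mbps.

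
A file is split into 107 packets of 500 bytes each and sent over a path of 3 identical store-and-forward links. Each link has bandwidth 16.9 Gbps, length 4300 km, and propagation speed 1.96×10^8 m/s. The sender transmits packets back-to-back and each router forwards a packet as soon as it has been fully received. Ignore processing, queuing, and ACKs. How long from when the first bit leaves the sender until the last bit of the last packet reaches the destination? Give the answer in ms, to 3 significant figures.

Per-hop transmission t_tx = L/R = 4000/1.69e+10 = 0.000236686 ms.
Per-hop propagation t_prop = 4300000/196000000 = 21.9388 ms.
Pipeline fill: first packet needs 3·t_tx to clear all hops; remaining 106 packets each add one t_tx.
Total = (3+107-1)·t_tx + 3·t_prop = 109·0.000236686 + 3·21.9388 = 65.8 ms.

65.8 ms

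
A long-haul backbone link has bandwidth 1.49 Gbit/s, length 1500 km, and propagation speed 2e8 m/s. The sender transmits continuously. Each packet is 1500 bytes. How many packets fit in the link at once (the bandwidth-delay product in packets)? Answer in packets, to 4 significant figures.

Propagation delay = 1500000 / 200000000 = 0.0075 s.
BDP = R × t_prop = 1490000000 × 0.0075 = 11175000 bits.
In packets of 12000 bits: 931.3 packets.

931.3 packets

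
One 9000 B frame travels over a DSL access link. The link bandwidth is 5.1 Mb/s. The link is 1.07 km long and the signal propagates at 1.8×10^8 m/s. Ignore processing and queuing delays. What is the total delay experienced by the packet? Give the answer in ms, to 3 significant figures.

L = 9000 × 8 = 72000 bits.
Transmission delay = L/R = 72000 / 5100000 = 14.1176 ms.
Propagation delay = d/s = 1070 m / 180000000 m/s = 0.00594444 ms.
Total = 14.1 ms.

14.1 ms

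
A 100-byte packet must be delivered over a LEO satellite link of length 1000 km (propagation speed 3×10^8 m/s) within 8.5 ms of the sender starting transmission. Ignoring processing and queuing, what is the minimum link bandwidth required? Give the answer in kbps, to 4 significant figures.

154.8 kbps

L = 800 bits.
Propagation delay = 1000000 / 300000000 = 3.33333 ms.
Transmission budget = 8.5 − 3.33333 = 5.16667 ms.
R ≥ L / t_tx = 800 bits / 0.00516667 s = 154.8 kbps.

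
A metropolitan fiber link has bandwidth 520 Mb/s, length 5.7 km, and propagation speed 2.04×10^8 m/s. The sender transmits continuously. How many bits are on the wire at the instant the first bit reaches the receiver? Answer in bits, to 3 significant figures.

Propagation delay = 5700 / 204000000 = 2.79412e-05 s.
BDP = R × t_prop = 520000000 × 2.79412e-05 = 14529.4 bits.

14500 bits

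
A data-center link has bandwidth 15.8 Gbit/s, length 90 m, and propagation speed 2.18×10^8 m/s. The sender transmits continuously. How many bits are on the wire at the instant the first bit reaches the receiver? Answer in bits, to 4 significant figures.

6523 bits

Propagation delay = 90 / 2.18e+08 = 4.12844e-07 s.
BDP = R × t_prop = 15800000000 × 4.12844e-07 = 6522.94 bits.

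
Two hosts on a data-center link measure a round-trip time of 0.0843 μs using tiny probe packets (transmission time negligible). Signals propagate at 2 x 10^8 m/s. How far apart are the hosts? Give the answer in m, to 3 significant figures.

8.43 m

One-way propagation = RTT/2 = 0.04215 μs.
d = s × t = 200000000 × 4.215e-08 = 8.43 m.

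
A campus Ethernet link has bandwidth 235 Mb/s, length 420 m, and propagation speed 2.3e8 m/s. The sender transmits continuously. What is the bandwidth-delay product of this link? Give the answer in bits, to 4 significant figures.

429.1 bits

Propagation delay = 420 / 2.3e+08 = 1.82609e-06 s.
BDP = R × t_prop = 235000000 × 1.82609e-06 = 429.13 bits.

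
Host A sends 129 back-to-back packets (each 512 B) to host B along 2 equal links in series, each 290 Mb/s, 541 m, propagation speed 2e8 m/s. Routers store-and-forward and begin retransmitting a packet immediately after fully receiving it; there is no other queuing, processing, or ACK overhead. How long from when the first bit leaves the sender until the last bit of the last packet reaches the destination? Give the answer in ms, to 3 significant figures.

Per-hop transmission t_tx = L/R = 4096/290000000 = 0.0141241 ms.
Per-hop propagation t_prop = 541/200000000 = 0.002705 ms.
Pipeline fill: first packet needs 2·t_tx to clear all hops; remaining 128 packets each add one t_tx.
Total = (2+129-1)·t_tx + 2·t_prop = 130·0.0141241 + 2·0.002705 = 1.84 ms.

1.84 ms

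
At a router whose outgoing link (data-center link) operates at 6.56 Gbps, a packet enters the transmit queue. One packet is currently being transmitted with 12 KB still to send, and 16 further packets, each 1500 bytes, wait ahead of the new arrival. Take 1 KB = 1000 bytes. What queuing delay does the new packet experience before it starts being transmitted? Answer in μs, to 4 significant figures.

43.90 μs

Each queued packet: L/R = 12000/6560000000 = 1.82927 μs.
16 queued → 29.2683 μs.
Plus remaining 96000 bits of current packet: 14.6341 μs.
Queuing delay = 43.90 μs.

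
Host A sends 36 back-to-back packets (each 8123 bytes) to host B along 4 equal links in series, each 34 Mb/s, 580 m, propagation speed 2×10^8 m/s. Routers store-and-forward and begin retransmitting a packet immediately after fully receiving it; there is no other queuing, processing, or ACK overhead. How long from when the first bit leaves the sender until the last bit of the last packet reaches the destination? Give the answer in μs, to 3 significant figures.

74600 μs

Per-hop transmission t_tx = L/R = 64984/34000000 = 1911.29 μs.
Per-hop propagation t_prop = 580/200000000 = 2.9 μs.
Pipeline fill: first packet needs 4·t_tx to clear all hops; remaining 35 packets each add one t_tx.
Total = (4+36-1)·t_tx + 4·t_prop = 39·1911.29 + 4·2.9 = 74600 μs.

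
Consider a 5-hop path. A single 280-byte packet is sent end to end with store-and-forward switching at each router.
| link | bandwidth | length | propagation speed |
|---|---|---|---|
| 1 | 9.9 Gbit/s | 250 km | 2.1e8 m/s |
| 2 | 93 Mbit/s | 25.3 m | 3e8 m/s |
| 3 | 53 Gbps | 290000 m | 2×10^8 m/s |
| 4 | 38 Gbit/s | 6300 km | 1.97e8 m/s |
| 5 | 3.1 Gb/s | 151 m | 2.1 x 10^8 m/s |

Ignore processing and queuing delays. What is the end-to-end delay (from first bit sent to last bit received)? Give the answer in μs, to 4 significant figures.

34650 μs

L = 280 × 8 = 2240 bits.
Transmission delays (L/R per hop): 0.226263, 24.086, 0.0422642, 0.0589474, 0.722581 μs; sum = 25.1361 μs.
Propagation delays (d/s per hop): 1190.48, 0.0843333, 1450, 31979.7, 0.719048 μs; sum = 34621 μs.
End-to-end = 34650 μs.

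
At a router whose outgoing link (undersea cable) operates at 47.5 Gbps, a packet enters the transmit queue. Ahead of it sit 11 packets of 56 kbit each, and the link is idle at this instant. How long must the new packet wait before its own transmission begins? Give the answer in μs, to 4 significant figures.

Each queued packet: L/R = 56000/47500000000 = 1.17895 μs.
11 queued → 12.9684 μs.
Queuing delay = 12.97 μs.

12.97 μs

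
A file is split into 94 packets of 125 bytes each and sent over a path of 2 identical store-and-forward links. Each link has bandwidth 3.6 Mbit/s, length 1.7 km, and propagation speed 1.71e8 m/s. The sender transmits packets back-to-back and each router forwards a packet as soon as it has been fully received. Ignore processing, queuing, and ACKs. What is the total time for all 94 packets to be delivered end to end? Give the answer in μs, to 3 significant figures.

Per-hop transmission t_tx = L/R = 1000/3600000 = 277.778 μs.
Per-hop propagation t_prop = 1700/171000000 = 9.94152 μs.
Pipeline fill: first packet needs 2·t_tx to clear all hops; remaining 93 packets each add one t_tx.
Total = (2+94-1)·t_tx + 2·t_prop = 95·277.778 + 2·9.94152 = 26400 μs.

26400 μs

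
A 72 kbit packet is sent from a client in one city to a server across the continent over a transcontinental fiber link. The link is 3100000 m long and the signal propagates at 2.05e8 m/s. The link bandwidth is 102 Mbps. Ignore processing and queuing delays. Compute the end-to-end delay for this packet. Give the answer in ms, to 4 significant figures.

15.83 ms

L = 72000 bits.
Transmission delay = L/R = 72000 / 102000000 = 0.705882 ms.
Propagation delay = d/s = 3100000 m / 2.05e+08 m/s = 15.122 ms.
Total = 15.83 ms.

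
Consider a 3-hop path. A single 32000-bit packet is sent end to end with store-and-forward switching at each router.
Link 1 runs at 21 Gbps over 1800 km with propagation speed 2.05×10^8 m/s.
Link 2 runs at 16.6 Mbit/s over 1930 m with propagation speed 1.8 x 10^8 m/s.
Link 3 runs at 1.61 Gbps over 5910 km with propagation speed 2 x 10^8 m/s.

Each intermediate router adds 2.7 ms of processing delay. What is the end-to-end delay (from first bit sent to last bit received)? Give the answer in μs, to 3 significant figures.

45700 μs

Transmission delays (L/R per hop): 1.52381, 1927.71, 19.8758 μs; sum = 1949.11 μs.
Propagation delays (d/s per hop): 8780.49, 10.7222, 29550 μs; sum = 38341.2 μs.
Processing at 2 router(s): 2 × 2.7 ms = 5400 μs.
End-to-end = 45700 μs.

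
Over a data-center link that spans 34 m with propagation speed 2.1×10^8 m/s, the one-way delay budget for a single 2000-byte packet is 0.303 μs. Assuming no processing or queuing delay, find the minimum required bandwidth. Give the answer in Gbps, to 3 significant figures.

113 Gbps

L = 16000 bits.
Propagation delay = 34 / 210000000 = 0.161905 μs.
Transmission budget = 0.303 − 0.161905 = 0.141095 μs.
R ≥ L / t_tx = 16000 bits / 1.41095e-07 s = 113 Gbps.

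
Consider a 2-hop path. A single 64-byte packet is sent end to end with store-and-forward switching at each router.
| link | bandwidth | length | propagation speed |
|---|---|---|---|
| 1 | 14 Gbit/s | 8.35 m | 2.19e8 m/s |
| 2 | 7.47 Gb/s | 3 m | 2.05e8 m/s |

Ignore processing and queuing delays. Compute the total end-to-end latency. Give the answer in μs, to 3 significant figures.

0.158 μs

L = 64 × 8 = 512 bits.
Transmission delays (L/R per hop): 0.0365714, 0.0685408 μs; sum = 0.105112 μs.
Propagation delays (d/s per hop): 0.0381279, 0.0146341 μs; sum = 0.052762 μs.
End-to-end = 0.158 μs.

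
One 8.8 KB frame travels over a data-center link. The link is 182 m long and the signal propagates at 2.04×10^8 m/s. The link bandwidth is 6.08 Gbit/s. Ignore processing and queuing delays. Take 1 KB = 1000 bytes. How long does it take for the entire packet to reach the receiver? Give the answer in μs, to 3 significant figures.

L = 70400 bits.
Transmission delay = L/R = 70400 / 6080000000 = 11.5789 μs.
Propagation delay = d/s = 182 m / 204000000 m/s = 0.892157 μs.
Total = 12.5 μs.

12.5 μs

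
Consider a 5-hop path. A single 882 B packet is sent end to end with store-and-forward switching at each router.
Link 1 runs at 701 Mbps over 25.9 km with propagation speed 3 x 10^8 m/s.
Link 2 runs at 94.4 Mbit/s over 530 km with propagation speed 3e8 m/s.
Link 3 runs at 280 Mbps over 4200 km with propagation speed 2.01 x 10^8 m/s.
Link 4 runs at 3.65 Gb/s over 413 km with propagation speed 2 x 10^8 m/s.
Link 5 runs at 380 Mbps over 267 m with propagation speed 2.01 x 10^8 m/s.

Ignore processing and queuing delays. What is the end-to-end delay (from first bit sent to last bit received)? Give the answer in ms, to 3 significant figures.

24.9 ms

L = 882 × 8 = 7056 bits.
Transmission delays (L/R per hop): 0.0100656, 0.0747458, 0.0252, 0.00193315, 0.0185684 ms; sum = 0.130513 ms.
Propagation delays (d/s per hop): 0.0863333, 1.76667, 20.8955, 2.065, 0.00132836 ms; sum = 24.8149 ms.
End-to-end = 24.9 ms.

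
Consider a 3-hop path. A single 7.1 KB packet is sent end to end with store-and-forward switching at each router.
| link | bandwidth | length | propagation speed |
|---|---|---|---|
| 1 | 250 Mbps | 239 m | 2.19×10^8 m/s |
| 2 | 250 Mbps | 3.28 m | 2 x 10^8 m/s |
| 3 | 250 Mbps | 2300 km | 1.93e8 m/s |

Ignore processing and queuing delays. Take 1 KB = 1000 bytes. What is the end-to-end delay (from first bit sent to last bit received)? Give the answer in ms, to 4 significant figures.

L = 56800 bits.
Transmission delay per hop = L/R = 56800/250000000 = 0.2272 ms; 3 hops → 0.6816 ms.
Propagation delays (d/s per hop): 0.00109132, 1.64e-05, 11.9171 ms; sum = 11.9182 ms.
End-to-end = 12.60 ms.

12.60 ms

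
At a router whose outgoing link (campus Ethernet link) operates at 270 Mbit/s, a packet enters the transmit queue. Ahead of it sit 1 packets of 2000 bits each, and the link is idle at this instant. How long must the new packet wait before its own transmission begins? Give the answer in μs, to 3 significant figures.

Each queued packet: L/R = 2000/270000000 = 7.40741 μs.
1 queued → 7.40741 μs.
Queuing delay = 7.41 μs.

7.41 μs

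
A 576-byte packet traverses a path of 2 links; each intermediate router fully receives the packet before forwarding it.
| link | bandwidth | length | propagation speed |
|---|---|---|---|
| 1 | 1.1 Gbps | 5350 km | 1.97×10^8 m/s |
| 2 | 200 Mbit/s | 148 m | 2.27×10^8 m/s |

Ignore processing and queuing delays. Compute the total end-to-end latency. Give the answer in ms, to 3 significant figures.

L = 576 × 8 = 4608 bits.
Transmission delays (L/R per hop): 0.00418909, 0.02304 ms; sum = 0.0272291 ms.
Propagation delays (d/s per hop): 27.1574, 0.000651982 ms; sum = 27.158 ms.
End-to-end = 27.2 ms.

27.2 ms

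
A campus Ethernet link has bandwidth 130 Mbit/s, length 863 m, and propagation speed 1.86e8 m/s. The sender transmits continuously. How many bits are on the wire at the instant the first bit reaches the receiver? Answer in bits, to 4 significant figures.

Propagation delay = 863 / 186000000 = 4.63978e-06 s.
BDP = R × t_prop = 130000000 × 4.63978e-06 = 603.172 bits.

603.2 bits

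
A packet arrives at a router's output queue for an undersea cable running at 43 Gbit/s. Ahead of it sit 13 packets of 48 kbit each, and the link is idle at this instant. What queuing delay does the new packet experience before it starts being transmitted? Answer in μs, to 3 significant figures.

Each queued packet: L/R = 48000/43000000000 = 1.11628 μs.
13 queued → 14.5116 μs.
Queuing delay = 14.5 μs.

14.5 μs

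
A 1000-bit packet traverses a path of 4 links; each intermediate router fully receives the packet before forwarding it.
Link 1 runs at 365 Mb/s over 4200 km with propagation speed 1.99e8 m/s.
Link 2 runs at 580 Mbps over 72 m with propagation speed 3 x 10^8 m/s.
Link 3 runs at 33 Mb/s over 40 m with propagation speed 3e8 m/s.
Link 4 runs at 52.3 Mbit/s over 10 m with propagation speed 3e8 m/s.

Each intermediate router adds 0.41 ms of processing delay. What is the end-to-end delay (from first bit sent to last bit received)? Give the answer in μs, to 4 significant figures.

Transmission delays (L/R per hop): 2.73973, 1.72414, 30.303, 19.1205 μs; sum = 53.8874 μs.
Propagation delays (d/s per hop): 21105.5, 0.24, 0.133333, 0.0333333 μs; sum = 21105.9 μs.
Processing at 3 router(s): 3 × 0.41 ms = 1230 μs.
End-to-end = 22390 μs.

22390 μs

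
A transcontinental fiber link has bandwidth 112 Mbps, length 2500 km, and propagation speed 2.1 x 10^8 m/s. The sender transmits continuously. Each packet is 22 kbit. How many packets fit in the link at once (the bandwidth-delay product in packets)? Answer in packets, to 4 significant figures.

Propagation delay = 2500000 / 210000000 = 0.0119048 s.
BDP = R × t_prop = 112000000 × 0.0119048 = 1333330 bits.
In packets of 22000 bits: 60.61 packets.

60.61 packets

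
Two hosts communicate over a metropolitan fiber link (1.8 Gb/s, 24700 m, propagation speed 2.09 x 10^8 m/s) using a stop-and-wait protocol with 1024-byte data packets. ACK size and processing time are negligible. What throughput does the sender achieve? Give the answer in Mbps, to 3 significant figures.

34.0 Mbps

t_tx = L/R = 8192/1800000000 = 4.55111e-06 s.
t_prop = 24700/209000000 = 0.000118182 s; RTT = 0.000236364 s.
Cycle = t_tx + RTT = 0.000240915 s.
Throughput = L / cycle = 8192 / 0.000240915 = 34.0 Mbps.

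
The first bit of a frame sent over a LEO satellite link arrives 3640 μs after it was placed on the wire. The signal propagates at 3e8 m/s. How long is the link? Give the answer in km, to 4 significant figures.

d = s × t_prop = 300000000 × 0.00364 = 1092 km.

1092 km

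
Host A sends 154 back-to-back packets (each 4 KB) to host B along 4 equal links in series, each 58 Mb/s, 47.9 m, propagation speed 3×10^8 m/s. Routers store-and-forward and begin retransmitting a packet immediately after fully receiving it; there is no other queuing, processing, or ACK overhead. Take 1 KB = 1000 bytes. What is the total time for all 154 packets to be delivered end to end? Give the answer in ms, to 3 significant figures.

86.6 ms

Per-hop transmission t_tx = L/R = 32000/58000000 = 0.551724 ms.
Per-hop propagation t_prop = 47.9/300000000 = 0.000159667 ms.
Pipeline fill: first packet needs 4·t_tx to clear all hops; remaining 153 packets each add one t_tx.
Total = (4+154-1)·t_tx + 4·t_prop = 157·0.551724 + 4·0.000159667 = 86.6 ms.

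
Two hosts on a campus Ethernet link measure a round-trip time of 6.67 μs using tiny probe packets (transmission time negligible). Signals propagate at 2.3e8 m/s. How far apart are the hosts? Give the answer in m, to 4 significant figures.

One-way propagation = RTT/2 = 3.335 μs.
d = s × t = 2.3e+08 × 3.335e-06 = 767.1 m.

767.1 m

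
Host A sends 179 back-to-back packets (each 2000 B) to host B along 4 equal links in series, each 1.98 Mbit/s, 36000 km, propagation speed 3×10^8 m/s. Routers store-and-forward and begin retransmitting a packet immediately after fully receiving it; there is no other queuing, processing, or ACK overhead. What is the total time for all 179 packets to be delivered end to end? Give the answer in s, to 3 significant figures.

1.95 s

Per-hop transmission t_tx = L/R = 16000/1980000 = 0.00808081 s.
Per-hop propagation t_prop = 36000000/300000000 = 0.12 s.
Pipeline fill: first packet needs 4·t_tx to clear all hops; remaining 178 packets each add one t_tx.
Total = (4+179-1)·t_tx + 4·t_prop = 182·0.00808081 + 4·0.12 = 1.95 s.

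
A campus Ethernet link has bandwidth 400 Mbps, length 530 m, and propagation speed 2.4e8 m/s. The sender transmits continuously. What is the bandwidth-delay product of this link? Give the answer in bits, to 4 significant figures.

883.3 bits

Propagation delay = 530 / 240000000 = 2.20833e-06 s.
BDP = R × t_prop = 400000000 × 2.20833e-06 = 883.333 bits.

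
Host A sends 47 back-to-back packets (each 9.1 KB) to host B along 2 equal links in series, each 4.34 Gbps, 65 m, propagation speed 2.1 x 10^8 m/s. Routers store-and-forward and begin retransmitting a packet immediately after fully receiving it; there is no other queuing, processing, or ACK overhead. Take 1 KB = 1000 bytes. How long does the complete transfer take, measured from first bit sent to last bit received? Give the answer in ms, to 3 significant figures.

0.806 ms

Per-hop transmission t_tx = L/R = 72800/4340000000 = 0.0167742 ms.
Per-hop propagation t_prop = 65/210000000 = 0.000309524 ms.
Pipeline fill: first packet needs 2·t_tx to clear all hops; remaining 46 packets each add one t_tx.
Total = (2+47-1)·t_tx + 2·t_prop = 48·0.0167742 + 2·0.000309524 = 0.806 ms.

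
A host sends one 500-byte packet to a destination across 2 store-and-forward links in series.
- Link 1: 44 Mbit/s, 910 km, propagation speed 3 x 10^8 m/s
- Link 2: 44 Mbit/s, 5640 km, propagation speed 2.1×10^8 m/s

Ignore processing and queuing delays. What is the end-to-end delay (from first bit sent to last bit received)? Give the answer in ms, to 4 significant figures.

30.07 ms

L = 500 × 8 = 4000 bits.
Transmission delay per hop = L/R = 4000/44000000 = 0.0909091 ms; 2 hops → 0.181818 ms.
Propagation delays (d/s per hop): 3.03333, 26.8571 ms; sum = 29.8905 ms.
End-to-end = 30.07 ms.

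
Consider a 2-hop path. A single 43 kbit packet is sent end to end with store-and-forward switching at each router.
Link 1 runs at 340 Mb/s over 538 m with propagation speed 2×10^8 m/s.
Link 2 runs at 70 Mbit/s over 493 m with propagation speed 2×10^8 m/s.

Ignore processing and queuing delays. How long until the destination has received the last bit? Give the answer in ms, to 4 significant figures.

L = 43000 bits.
Transmission delays (L/R per hop): 0.126471, 0.614286 ms; sum = 0.740756 ms.
Propagation delays (d/s per hop): 0.00269, 0.002465 ms; sum = 0.005155 ms.
End-to-end = 0.7459 ms.

0.7459 ms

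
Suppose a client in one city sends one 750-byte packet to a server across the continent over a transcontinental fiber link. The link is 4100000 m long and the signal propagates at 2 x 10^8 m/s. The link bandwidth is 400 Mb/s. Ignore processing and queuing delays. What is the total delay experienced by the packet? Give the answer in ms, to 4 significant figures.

20.52 ms

L = 750 × 8 = 6000 bits.
Transmission delay = L/R = 6000 / 400000000 = 0.015 ms.
Propagation delay = d/s = 4100000 m / 200000000 m/s = 20.5 ms.
Total = 20.52 ms.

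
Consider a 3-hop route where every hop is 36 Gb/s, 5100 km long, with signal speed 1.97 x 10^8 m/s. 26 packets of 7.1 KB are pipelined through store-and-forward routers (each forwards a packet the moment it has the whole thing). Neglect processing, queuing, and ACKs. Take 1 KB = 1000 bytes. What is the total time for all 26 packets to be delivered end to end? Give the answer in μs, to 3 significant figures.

77700 μs

Per-hop transmission t_tx = L/R = 56800/36000000000 = 1.57778 μs.
Per-hop propagation t_prop = 5100000/197000000 = 25888.3 μs.
Pipeline fill: first packet needs 3·t_tx to clear all hops; remaining 25 packets each add one t_tx.
Total = (3+26-1)·t_tx + 3·t_prop = 28·1.57778 + 3·25888.3 = 77700 μs.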